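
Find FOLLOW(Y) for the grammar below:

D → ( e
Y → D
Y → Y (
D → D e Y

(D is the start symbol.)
{ $, '(', 'e' }

To compute FOLLOW(Y), find every occurrence of Y on a right-hand side N → α Y β: add FIRST(β) \ {ε}, and if β is empty or nullable also add FOLLOW(N). Iterate to a fixed point.

In Y → Y (: Y is followed by '(', add FIRST('(') \ {ε} = { '(' }
In D → D e Y: Y is at the end, add FOLLOW(D)

The FOLLOW sets referred to above (computed the same way, to a fixed point):
  FOLLOW(D) = { $, '(', 'e' }

Taking the union: FOLLOW(Y) = { $, '(', 'e' }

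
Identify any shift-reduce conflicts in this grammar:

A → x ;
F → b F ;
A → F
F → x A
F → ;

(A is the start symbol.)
No shift-reduce conflicts

A shift-reduce conflict occurs when an LR(0) state has both:
  - a complete (reduce) item [A → α .] (dot at the end), and
  - a shift item [B → β . c γ] (dot before a terminal).

Augment with A' → A and build the canonical LR(0) collection (I0 = CLOSURE({[A' → . A]}), then GOTO on every symbol after a dot until no new states appear). It has 11 states:
  I0: { [A → . F], [A → . x ;], [A' → . A], [F → . ;], [F → . b F ;], [F → . x A] }  — shift
  I1: { [F → ; .] }  — reduce
  I2: { [A' → A .] }  — accept
  I3: { [A → F .] }  — reduce
  I4: { [F → . ;], [F → . b F ;], [F → . x A], [F → b . F ;] }  — shift
  I5: { [A → . F], [A → . x ;], [A → x . ;], [F → . ;], [F → . b F ;], [F → . x A], [F → x . A] }  — shift
  I6: { [A → x ; .], [F → ; .] }  — 2 reduces
  I7: { [F → x A .] }  — reduce
  I8: { [F → b F . ;] }  — shift
  I9: { [A → . F], [A → . x ;], [F → . ;], [F → . b F ;], [F → . x A], [F → x . A] }  — shift
  I10: { [F → b F ; .] }  — reduce

No state contains both a complete item and a shift item.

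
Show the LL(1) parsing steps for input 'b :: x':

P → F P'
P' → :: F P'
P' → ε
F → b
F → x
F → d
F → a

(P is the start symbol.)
LL(1) parsing maintains a stack (initially the start symbol over $) and the input. At each step: if the stack top is a terminal, match it against the current input token; if it is a non-terminal N, replace it with the RHS of M[N, lookahead] (the unique production whose predict set contains the lookahead).

Stack is shown with the top on the left.

Stack      Input     Action
---------------------------
P $        b :: x $  output P → F P'
F P' $     b :: x $  output F → b
b P' $     b :: x $  match 'b'
P' $       :: x $    output P' → :: F P'
:: F P' $  :: x $    match '::'
F P' $     x $       output F → x
x P' $     x $       match 'x'
P' $       $         output P' → ε
$          $         accept

The string is accepted.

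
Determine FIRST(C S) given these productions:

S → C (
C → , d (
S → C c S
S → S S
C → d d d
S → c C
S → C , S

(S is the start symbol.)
{ ',', 'd' }

FIRST sets of the non-terminals involved (from the grammar, by fixed-point iteration):
  FIRST(C) = { ',', 'd' }

To compute FIRST(C S), process the symbols left to right:
Symbol C is a non-terminal. Add FIRST(C) \ {ε} = { ',', 'd' }
C is not nullable (ε ∉ FIRST(C)), so stop here.
FIRST(C S) = { ',', 'd' }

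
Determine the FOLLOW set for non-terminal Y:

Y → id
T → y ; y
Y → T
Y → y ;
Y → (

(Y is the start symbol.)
{ $ }

Y is the start symbol, so $ ∈ FOLLOW(Y).
Y does not occur on any right-hand side.

Taking the union: FOLLOW(Y) = { $ }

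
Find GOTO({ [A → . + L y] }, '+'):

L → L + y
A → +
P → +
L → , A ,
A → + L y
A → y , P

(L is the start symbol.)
{ [A → + . L y], [L → . , A ,], [L → . L + y] }

GOTO(I, '+') = CLOSURE({ [A → αX.β] : [A → α.Xβ] ∈ I, X = '+' })

Items with dot before '+', with the dot advanced:
  [A → . + L y] → [A → + . L y]
Closure of the advanced items:
  [A → + . L y] has the dot before L: add [L → . L + y], [L → . , A ,]

GOTO = { [A → + . L y], [L → . , A ,], [L → . L + y] }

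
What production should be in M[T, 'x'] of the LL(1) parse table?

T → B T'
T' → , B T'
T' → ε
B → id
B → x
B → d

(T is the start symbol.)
To find M[T, 'x'], we find productions for T where 'x' is in the predict set (PREDICT(N → α) = (FIRST(α) \ {ε}) ∪ (FOLLOW(N) if α ⇒* ε)).

Relevant sets:
  FIRST(B) = { 'd', 'id', 'x' }

T → B T': PREDICT = { 'd', 'id', 'x' }
  'x' is in predict set, so this production goes in M[T, 'x']

M[T, 'x'] = T → B T'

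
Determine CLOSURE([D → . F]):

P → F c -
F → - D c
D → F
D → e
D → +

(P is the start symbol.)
{ [D → . F], [F → . - D c] }

To compute CLOSURE, for each item [A → α.Bβ] where B is a non-terminal, add [B → .γ] for all productions B → γ; repeat for the newly added items until nothing changes.

Start with: [D → . F]
  [D → . F] has the dot before F: add [F → . - D c]
No further items can be added.

CLOSURE = { [D → . F], [F → . - D c] }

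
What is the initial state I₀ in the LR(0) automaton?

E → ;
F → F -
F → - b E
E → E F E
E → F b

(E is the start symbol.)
First, augment the grammar with E' → E
I₀ = CLOSURE({ [E' → . E] }):
  [E' → . E] has the dot before E: add [E → . ;], [E → . E F E], [E → . F b]
  [E → . F b] has the dot before F: add [F → . F -], [F → . - b E]
No further items can be added.

I₀ = { [E → . ;], [E → . E F E], [E → . F b], [E' → . E], [F → . - b E], [F → . F -] }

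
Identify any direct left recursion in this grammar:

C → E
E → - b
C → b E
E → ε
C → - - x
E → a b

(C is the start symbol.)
C → E: starts with E
E → - b: starts with '-'
C → b E: starts with b
E → ε: starts with ε
C → - - x: starts with '-'
E → a b: starts with a

No direct left recursion found.

Answer: No direct left recursion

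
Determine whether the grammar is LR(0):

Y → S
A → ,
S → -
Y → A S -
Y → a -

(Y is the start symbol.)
Yes, the grammar is LR(0)

A grammar is LR(0) if no state in the canonical LR(0) collection has:
  - both a shift item (dot before a terminal) and a complete item (shift-reduce conflict), or
  - two or more complete items (reduce-reduce conflict; the accept item [Y' → Y .] counts as a complete item here).

Augment with Y' → Y and build the canonical LR(0) collection (I0 = CLOSURE({[Y' → . Y]}), then GOTO on every symbol after a dot until no new states appear). It has 10 states:
  I0: { [A → . ,], [S → . -], [Y → . A S -], [Y → . S], [Y → . a -], [Y' → . Y] }  — shift
  I1: { [A → , .] }  — reduce
  I2: { [S → - .] }  — reduce
  I3: { [S → . -], [Y → A . S -] }  — shift
  I4: { [Y → S .] }  — reduce
  I5: { [Y' → Y .] }  — accept
  I6: { [Y → a . -] }  — shift
  I7: { [Y → a - .] }  — reduce
  I8: { [Y → A S . -] }  — shift
  I9: { [Y → A S - .] }  — reduce

Every state is either a pure shift/goto state or contains exactly one complete item and nothing to shift — no conflicts. The grammar is LR(0).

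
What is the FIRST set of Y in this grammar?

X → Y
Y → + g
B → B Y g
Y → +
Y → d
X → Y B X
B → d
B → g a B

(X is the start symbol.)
From Y → + g:
  - '+' is a terminal: add '+' and stop
From Y → +:
  - '+' is a terminal: add '+' and stop
From Y → d:
  - d is a terminal: add 'd' and stop

Collecting: FIRST(Y) = { '+', 'd' }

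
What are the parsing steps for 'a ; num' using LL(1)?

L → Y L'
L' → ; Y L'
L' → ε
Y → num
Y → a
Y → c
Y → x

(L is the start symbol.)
Stack is shown with the top on the left.

Stack     Input      Action
---------------------------
L $       a ; num $  output L → Y L'
Y L' $    a ; num $  output Y → a
a L' $    a ; num $  match 'a'
L' $      ; num $    output L' → ; Y L'
; Y L' $  ; num $    match ';'
Y L' $    num $      output Y → num
num L' $  num $      match 'num'
L' $      $          output L' → ε
$         $          accept

The string is accepted.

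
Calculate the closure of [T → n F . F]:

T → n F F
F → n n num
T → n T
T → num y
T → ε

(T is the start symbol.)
Start with: [T → n F . F]
  [T → n F . F] has the dot before F: add [F → . n n num]
No further items can be added.

CLOSURE = { [F → . n n num], [T → n F . F] }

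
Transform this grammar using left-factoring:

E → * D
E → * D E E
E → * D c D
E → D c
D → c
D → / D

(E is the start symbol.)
Left-factoring transforms A → αβ₁ | αβ₂ into A → αA' and A' → β₁ | β₂
(α is the longest common prefix among the alternatives). Repeat until
no nonterminal has two alternatives with a common prefix.

Round 1: E has alternatives sharing prefix '* D'. Introduce E': E → * D E'
  Add: E' → ε
  Add: E' → E E
  Add: E' → c D

No remaining common prefixes — done.

Resulting grammar:
E → * D E'
E' → ε
E' → E E
E' → c D
E → D c
D → c
D → / D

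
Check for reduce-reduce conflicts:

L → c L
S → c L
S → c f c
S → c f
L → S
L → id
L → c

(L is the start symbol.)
Augment with L' → L and build the canonical LR(0) collection (I0 = CLOSURE({[L' → . L]}), then GOTO on every symbol after a dot until no new states appear). It has 8 states:
  I0: { [L → . S], [L → . c L], [L → . c], [L → . id], [L' → . L], [S → . c L], [S → . c f c], [S → . c f] }  — shift
  I1: { [L' → L .] }  — accept
  I2: { [L → S .] }  — reduce
  I3: { [L → . S], [L → . c L], [L → . c], [L → . id], [L → c . L], [L → c .], [S → . c L], [S → . c f c], [S → . c f], [S → c . L], [S → c . f c], [S → c . f] }  — shift, reduce
  I4: { [L → id .] }  — reduce
  I5: { [L → c L .], [S → c L .] }  — 2 reduces
  I6: { [S → c f . c], [S → c f .] }  — shift, reduce
  I7: { [S → c f c .] }  — reduce

I5 contains complete items [L → c L .], [S → c L .] — reduce-reduce conflict.

Answer: Yes — I5: [L → c L .] vs [S → c L .]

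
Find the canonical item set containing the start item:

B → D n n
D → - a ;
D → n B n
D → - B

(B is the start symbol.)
First, augment the grammar with B' → B
I₀ = CLOSURE({ [B' → . B] }):
  [B' → . B] has the dot before B: add [B → . D n n]
  [B → . D n n] has the dot before D: add [D → . - a ;], [D → . n B n], [D → . - B]
No further items can be added.

I₀ = { [B → . D n n], [B' → . B], [D → . - B], [D → . - a ;], [D → . n B n] }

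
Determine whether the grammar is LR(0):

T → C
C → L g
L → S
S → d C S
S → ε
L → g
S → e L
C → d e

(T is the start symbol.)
A grammar is LR(0) if no state in the canonical LR(0) collection has:
  - both a shift item (dot before a terminal) and a complete item (shift-reduce conflict), or
  - two or more complete items (reduce-reduce conflict; the accept item [T' → T .] counts as a complete item here).

Augment with T' → T and build the canonical LR(0) collection (I0 = CLOSURE({[T' → . T]}), then GOTO on every symbol after a dot until no new states appear). It has 14 states:
  I0: { [C → . L g], [C → . d e], [L → . S], [L → . g], [S → . d C S], [S → . e L], [S → .], [T → . C], [T' → . T] }  — shift, reduce
  I1: { [T → C .] }  — reduce
  I2: { [C → L . g] }  — shift
  I3: { [L → S .] }  — reduce
  I4: { [T' → T .] }  — accept
  I5: { [C → . L g], [C → . d e], [C → d . e], [L → . S], [L → . g], [S → . d C S], [S → . e L], [S → .], [S → d . C S] }  — shift, reduce
  I6: { [L → . S], [L → . g], [S → . d C S], [S → . e L], [S → .], [S → e . L] }  — shift, reduce
  I7: { [L → g .] }  — reduce
  I8: { [S → e L .] }  — reduce
  I9: { [C → . L g], [C → . d e], [L → . S], [L → . g], [S → . d C S], [S → . e L], [S → .], [S → d . C S] }  — shift, reduce
  I10: { [S → . d C S], [S → . e L], [S → .], [S → d C . S] }  — shift, reduce
  I11: { [S → d C S .] }  — reduce
  I12: { [C → d e .], [L → . S], [L → . g], [S → . d C S], [S → . e L], [S → .], [S → e . L] }  — shift, 2 reduces
  I13: { [C → L g .] }  — reduce

Conflict in state I0:
  Shift-reduce conflict between [S → .] and [C → . d e]
So the grammar is NOT LR(0).

Answer: No. Shift-reduce conflict between [S → .] and [C → . d e]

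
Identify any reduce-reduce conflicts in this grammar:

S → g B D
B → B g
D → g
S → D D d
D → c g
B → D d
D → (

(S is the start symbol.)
Yes — I11: [B → B g .] vs [D → g .]

Augment with S' → S and build the canonical LR(0) collection (I0 = CLOSURE({[S' → . S]}), then GOTO on every symbol after a dot until no new states appear). It has 15 states:
  I0: { [D → . (], [D → . c g], [D → . g], [S → . D D d], [S → . g B D], [S' → . S] }  — shift
  I1: { [D → ( .] }  — reduce
  I2: { [D → . (], [D → . c g], [D → . g], [S → D . D d] }  — shift
  I3: { [S' → S .] }  — accept
  I4: { [D → c . g] }  — shift
  I5: { [B → . B g], [B → . D d], [D → . (], [D → . c g], [D → . g], [D → g .], [S → g . B D] }  — shift, reduce
  I6: { [B → B . g], [D → . (], [D → . c g], [D → . g], [S → g B . D] }  — shift
  I7: { [B → D . d] }  — shift
  I8: { [D → g .] }  — reduce
  I9: { [B → D d .] }  — reduce
  I10: { [S → g B D .] }  — reduce
  I11: { [B → B g .], [D → g .] }  — 2 reduces
  I12: { [D → c g .] }  — reduce
  I13: { [S → D D . d] }  — shift
  I14: { [S → D D d .] }  — reduce

I11 contains complete items [B → B g .], [D → g .] — reduce-reduce conflict.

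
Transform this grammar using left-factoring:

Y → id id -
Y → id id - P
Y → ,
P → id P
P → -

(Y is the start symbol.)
Left-factoring transforms A → αβ₁ | αβ₂ into A → αA' and A' → β₁ | β₂
(α is the longest common prefix among the alternatives). Repeat until
no nonterminal has two alternatives with a common prefix.

Round 1: Y has alternatives sharing prefix 'id id -'. Introduce Y': Y → id id - Y'
  Add: Y' → ε
  Add: Y' → P

No remaining common prefixes — done.

Resulting grammar:
Y → id id - Y'
Y' → ε
Y' → P
Y → ,
P → id P
P → -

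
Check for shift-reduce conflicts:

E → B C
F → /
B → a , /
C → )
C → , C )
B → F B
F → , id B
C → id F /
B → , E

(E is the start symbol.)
No shift-reduce conflicts

A shift-reduce conflict occurs when an LR(0) state has both:
  - a complete (reduce) item [A → α .] (dot at the end), and
  - a shift item [B → β . c γ] (dot before a terminal).

Augment with E' → E and build the canonical LR(0) collection (I0 = CLOSURE({[E' → . E]}), then GOTO on every symbol after a dot until no new states appear). It has 22 states:
  I0: { [B → . , E], [B → . F B], [B → . a , /], [E → . B C], [E' → . E], [F → . , id B], [F → . /] }  — shift
  I1: { [B → , . E], [B → . , E], [B → . F B], [B → . a , /], [E → . B C], [F → , . id B], [F → . , id B], [F → . /] }  — shift
  I2: { [F → / .] }  — reduce
  I3: { [C → . )], [C → . , C )], [C → . id F /], [E → B . C] }  — shift
  I4: { [E' → E .] }  — accept
  I5: { [B → . , E], [B → . F B], [B → . a , /], [B → F . B], [F → . , id B], [F → . /] }  — shift
  I6: { [B → a . , /] }  — shift
  I7: { [B → a , . /] }  — shift
  I8: { [B → a , / .] }  — reduce
  I9: { [B → F B .] }  — reduce
  I10: { [C → ) .] }  — reduce
  I11: { [C → , . C )], [C → . )], [C → . , C )], [C → . id F /] }  — shift
  I12: { [E → B C .] }  — reduce
  I13: { [C → id . F /], [F → . , id B], [F → . /] }  — shift
  I14: { [F → , . id B] }  — shift
  I15: { [C → id F . /] }  — shift
  I16: { [C → id F / .] }  — reduce
  I17: { [B → . , E], [B → . F B], [B → . a , /], [F → , id . B], [F → . , id B], [F → . /] }  — shift
  I18: { [F → , id B .] }  — reduce
  I19: { [C → , C . )] }  — shift
  I20: { [C → , C ) .] }  — reduce
  I21: { [B → , E .] }  — reduce

No state contains both a complete item and a shift item.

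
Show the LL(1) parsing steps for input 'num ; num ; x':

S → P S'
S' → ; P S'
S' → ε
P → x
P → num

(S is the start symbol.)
LL(1) parsing maintains a stack (initially the start symbol over $) and the input. At each step: if the stack top is a terminal, match it against the current input token; if it is a non-terminal N, replace it with the RHS of M[N, lookahead] (the unique production whose predict set contains the lookahead).

Stack is shown with the top on the left.

Stack     Input            Action
---------------------------------
S $       num ; num ; x $  output S → P S'
P S' $    num ; num ; x $  output P → num
num S' $  num ; num ; x $  match 'num'
S' $      ; num ; x $      output S' → ; P S'
; P S' $  ; num ; x $      match ';'
P S' $    num ; x $        output P → num
num S' $  num ; x $        match 'num'
S' $      ; x $            output S' → ; P S'
; P S' $  ; x $            match ';'
P S' $    x $              output P → x
x S' $    x $              match 'x'
S' $      $                output S' → ε
$         $                accept

The string is accepted.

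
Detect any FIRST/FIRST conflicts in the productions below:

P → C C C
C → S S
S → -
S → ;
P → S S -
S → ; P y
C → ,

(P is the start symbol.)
Yes. P → C C C / P → S S '-' on { '-', ';' }; S → ';' / S → ';' P y on { ';' }

A FIRST/FIRST conflict occurs when two productions N → α and N → β for the same non-terminal have FIRST(α) ∩ FIRST(β) ≠ ∅ (with ε ∈ FIRST of a nullable right-hand side, so two nullable alternatives also conflict).

FIRST sets of the non-terminals at (or reachable through a nullable prefix from) the front of some alternative:
  FIRST(C) = { ',', '-', ';' }
  FIRST(S) = { '-', ';' }

Productions for P:
  P → C C C: FIRST = { ',', '-', ';' }
  P → S S -: FIRST = { '-', ';' }
Productions for C:
  C → S S: FIRST = { '-', ';' }
  C → ,: FIRST = { ',' }
Productions for S:
  S → -: FIRST = { '-' }
  S → ;: FIRST = { ';' }
  S → ; P y: FIRST = { ';' }

Conflict for P: P → C C C and P → S S -
  Overlap: { '-', ';' }
Conflict for S: S → ; and S → ; P y
  Overlap: { ';' }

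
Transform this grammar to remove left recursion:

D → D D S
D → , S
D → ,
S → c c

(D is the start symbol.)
D is directly left-recursive. The standard transformation for
  A → A α₁ | ... | A α_m | β₁ | ... | β_n
is
  A  → β₁ A' | ... | β_n A'
  A' → α₁ A' | ... | α_m A' | ε

D → , S becomes D → , S D'
D → , becomes D → , D'
D → D D S becomes D' → D S D'
Add D' → ε

Productions for other non-terminals are unchanged:
  S → c c

Resulting grammar:
D → , S D'
D → , D'
D' → D S D'
D' → ε
S → c c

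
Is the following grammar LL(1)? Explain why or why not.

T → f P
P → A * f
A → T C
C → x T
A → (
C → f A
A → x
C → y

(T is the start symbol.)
A grammar is LL(1) if for each non-terminal N with multiple productions, the predict sets of those productions are pairwise disjoint, where PREDICT(N → α) = (FIRST(α) \ {ε}) ∪ (FOLLOW(N) if α ⇒* ε).

Relevant sets:
  FIRST(T) = { 'f' }

For A:
  PREDICT(A → T C) = { 'f' }
  PREDICT(A → '(') = { '(' }
  PREDICT(A → x) = { 'x' }
For C:
  PREDICT(C → x T) = { 'x' }
  PREDICT(C → f A) = { 'f' }
  PREDICT(C → y) = { 'y' }
T, P have a single production, so nothing to check there.

All predict sets are disjoint. The grammar IS LL(1).

Answer: Yes, the grammar is LL(1).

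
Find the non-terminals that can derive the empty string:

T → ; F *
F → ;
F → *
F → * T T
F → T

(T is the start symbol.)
None

There are no ε-productions, so no non-terminal can derive ε.
No non-terminals are nullable.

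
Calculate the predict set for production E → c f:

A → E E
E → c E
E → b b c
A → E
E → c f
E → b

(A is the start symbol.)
{ 'c' }

PREDICT(E → c f) = (FIRST(RHS) \ {ε}) ∪ (FOLLOW(E) if ε ∈ FIRST(RHS), i.e. RHS ⇒* ε)
FIRST(c f) = { 'c' }
ε ∉ FIRST(c f), so FOLLOW(E) is not added.
PREDICT(E → c f) = { 'c' }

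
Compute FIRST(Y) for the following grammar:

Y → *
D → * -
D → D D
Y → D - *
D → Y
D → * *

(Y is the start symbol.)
FIRST sets of the other non-terminals involved (by the same procedure, iterated to a fixed point):
  FIRST(D) = { '*' }

From Y → *:
  - '*' is a terminal: add '*' and stop
From Y → D - *:
  - D is a non-terminal: add FIRST(D) \ {ε} = { '*' }
    D is not nullable, so stop

Collecting: FIRST(Y) = { '*' }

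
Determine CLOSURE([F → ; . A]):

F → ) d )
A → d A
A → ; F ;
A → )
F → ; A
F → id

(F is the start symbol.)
{ [A → . )], [A → . ; F ;], [A → . d A], [F → ; . A] }

To compute CLOSURE, for each item [A → α.Bβ] where B is a non-terminal, add [B → .γ] for all productions B → γ; repeat for the newly added items until nothing changes.

Start with: [F → ; . A]
  [F → ; . A] has the dot before A: add [A → . d A], [A → . ; F ;], [A → . )]
No further items can be added.

CLOSURE = { [A → . )], [A → . ; F ;], [A → . d A], [F → ; . A] }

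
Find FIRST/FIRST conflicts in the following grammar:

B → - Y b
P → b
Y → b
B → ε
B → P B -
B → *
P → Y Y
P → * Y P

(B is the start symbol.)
A FIRST/FIRST conflict occurs when two productions N → α and N → β for the same non-terminal have FIRST(α) ∩ FIRST(β) ≠ ∅ (with ε ∈ FIRST of a nullable right-hand side, so two nullable alternatives also conflict).

FIRST sets of the non-terminals at (or reachable through a nullable prefix from) the front of some alternative:
  FIRST(P) = { '*', 'b' }
  FIRST(Y) = { 'b' }

Productions for B:
  B → - Y b: FIRST = { '-' }
  B → ε: FIRST = { ε }
  B → P B -: FIRST = { '*', 'b' }
  B → *: FIRST = { '*' }
Productions for P:
  P → b: FIRST = { 'b' }
  P → Y Y: FIRST = { 'b' }
  P → * Y P: FIRST = { '*' }
Y has only one production, so no FIRST/FIRST conflict is possible there.

Conflict for B: B → P B - and B → *
  Overlap: { '*' }
Conflict for P: P → b and P → Y Y
  Overlap: { 'b' }

Answer: Yes. B → P B '-' / B → '*' on { '*' }; P → b / P → Y Y on { 'b' }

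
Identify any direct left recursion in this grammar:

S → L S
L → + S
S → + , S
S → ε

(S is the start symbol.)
No direct left recursion

S → L S: starts with L
L → + S: starts with '+'
S → + , S: starts with '+'
S → ε: starts with ε

No direct left recursion found.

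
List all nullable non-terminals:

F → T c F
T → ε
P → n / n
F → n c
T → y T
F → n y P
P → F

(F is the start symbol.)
{ 'T' }

ε-productions: T → ε
So T is immediately nullable.
No further non-terminal can be added: every production for the remaining non-terminals contains a terminal or a non-nullable non-terminal.
Nullable = { 'T' }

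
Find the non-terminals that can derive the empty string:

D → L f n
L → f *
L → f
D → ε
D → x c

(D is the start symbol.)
A non-terminal is nullable if it can derive ε (the empty string): either it has an ε-production, or it has a production whose right-hand side consists entirely of nullable non-terminals.

ε-productions: D → ε
So D is immediately nullable.
No further non-terminal can be added: every production for the remaining non-terminals contains a terminal or a non-nullable non-terminal.
Nullable = { 'D' }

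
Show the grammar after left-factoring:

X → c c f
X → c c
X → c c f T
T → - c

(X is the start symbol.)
Left-factoring transforms A → αβ₁ | αβ₂ into A → αA' and A' → β₁ | β₂
(α is the longest common prefix among the alternatives). Repeat until
no nonterminal has two alternatives with a common prefix.

Round 1: X has alternatives sharing prefix 'c c'. Introduce X': X → c c X'
  Add: X' → f
  Add: X' → ε
  Add: X' → f T

Round 2: X' has alternatives sharing prefix 'f'. Introduce X'': X' → f X''
  Add: X'' → ε
  Add: X'' → T

No remaining common prefixes — done.

Resulting grammar:
X → c c X'
X' → f X''
X'' → ε
X'' → T
X' → ε
T → - c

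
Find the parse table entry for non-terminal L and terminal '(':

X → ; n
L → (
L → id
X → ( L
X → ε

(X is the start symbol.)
L → (

To find M[L, '('], we find productions for L where '(' is in the predict set (PREDICT(N → α) = (FIRST(α) \ {ε}) ∪ (FOLLOW(N) if α ⇒* ε)).

L → (: PREDICT = { '(' }
  '(' is in predict set, so this production goes in M[L, '(']
L → id: PREDICT = { 'id' }

M[L, '('] = L → (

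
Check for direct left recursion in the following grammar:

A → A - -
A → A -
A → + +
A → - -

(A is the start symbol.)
Direct left recursion occurs when N → N α for some non-terminal N (the right-hand side begins with the left-hand side itself).

A → A - -: LEFT RECURSIVE (starts with A)
A → A -: LEFT RECURSIVE (starts with A)
A → + +: starts with '+'
A → - -: starts with '-'

The grammar has direct left recursion on: A.

Answer: Yes, A is left-recursive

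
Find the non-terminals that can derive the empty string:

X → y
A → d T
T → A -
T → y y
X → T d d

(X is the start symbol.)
There are no ε-productions, so no non-terminal can derive ε.
No non-terminals are nullable.

Answer: None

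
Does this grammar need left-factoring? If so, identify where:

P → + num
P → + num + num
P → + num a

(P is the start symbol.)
Left-factoring is needed when two productions for the same non-terminal
share a common prefix on the right-hand side.

Productions for P:
  P → + num
  P → + num + num
  P → + num a

Found common prefix '+ num' in productions for P

Answer: Yes, P has productions with common prefix '+ num'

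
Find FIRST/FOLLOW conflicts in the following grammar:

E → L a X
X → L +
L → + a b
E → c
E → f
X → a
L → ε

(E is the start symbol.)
Yes. L → '+' a b with FOLLOW(L) on { '+' }

A FIRST/FOLLOW conflict occurs when a non-terminal N has a nullable alternative N → β (β ⇒* ε) and another alternative N → α with FIRST(α) ∩ FOLLOW(N) ≠ ∅: on such a lookahead the parser cannot decide between expanding α and letting N vanish via β.

Nullable non-terminals: L.

L: nullable alternative(s) L → ε; FOLLOW(L) = { '+', 'a' }
  L → + a b: FIRST \ {ε} = { '+' } — overlaps FOLLOW(L) on { '+' }: CONFLICT
  L → ε: FIRST \ {ε} = { } — this is the only nullable alternative, skip

E, X have no nullable alternative, so no FIRST/FOLLOW check is needed there.

So the grammar has 1 FIRST/FOLLOW conflict (marked CONFLICT above).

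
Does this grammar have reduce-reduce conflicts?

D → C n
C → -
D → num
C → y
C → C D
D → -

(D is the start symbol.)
A reduce-reduce conflict occurs when an LR(0) state has two complete items [A → α .] and [B → β .] — both call for a reduction, and with no lookahead the parser cannot choose between them.

Augment with D' → D and build the canonical LR(0) collection (I0 = CLOSURE({[D' → . D]}), then GOTO on every symbol after a dot until no new states appear). It has 8 states:
  I0: { [C → . -], [C → . C D], [C → . y], [D → . -], [D → . C n], [D → . num], [D' → . D] }  — shift
  I1: { [C → - .], [D → - .] }  — 2 reduces
  I2: { [C → . -], [C → . C D], [C → . y], [C → C . D], [D → . -], [D → . C n], [D → . num], [D → C . n] }  — shift
  I3: { [D' → D .] }  — accept
  I4: { [D → num .] }  — reduce
  I5: { [C → y .] }  — reduce
  I6: { [C → C D .] }  — reduce
  I7: { [D → C n .] }  — reduce

I1 contains complete items [C → - .], [D → - .] — reduce-reduce conflict.

Answer: Yes — I1: [C → - .] vs [D → - .]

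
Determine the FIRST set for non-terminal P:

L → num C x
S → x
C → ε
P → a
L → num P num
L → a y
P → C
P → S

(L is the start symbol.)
FIRST sets of the other non-terminals involved (by the same procedure, iterated to a fixed point):
  FIRST(C) = { ε }
  FIRST(S) = { 'x' }

From P → a:
  - a is a terminal: add 'a' and stop
From P → C:
  - C is a non-terminal: add FIRST(C) \ {ε} = { }
    C is nullable and nothing follows, so the whole right-hand side can vanish: ε ∈ FIRST(P)
From P → S:
  - S is a non-terminal: add FIRST(S) \ {ε} = { 'x' }
    S is not nullable, so stop

Collecting: FIRST(P) = { 'a', 'x', ε }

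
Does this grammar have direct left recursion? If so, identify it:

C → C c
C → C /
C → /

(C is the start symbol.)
Direct left recursion occurs when N → N α for some non-terminal N (the right-hand side begins with the left-hand side itself).

C → C c: LEFT RECURSIVE (starts with C)
C → C /: LEFT RECURSIVE (starts with C)
C → /: starts with '/'

The grammar has direct left recursion on: C.

Answer: Yes, C is left-recursive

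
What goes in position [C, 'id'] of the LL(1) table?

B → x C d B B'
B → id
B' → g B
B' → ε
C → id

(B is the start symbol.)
To find M[C, 'id'], we find productions for C where 'id' is in the predict set (PREDICT(N → α) = (FIRST(α) \ {ε}) ∪ (FOLLOW(N) if α ⇒* ε)).

C → id: PREDICT = { 'id' }
  'id' is in predict set, so this production goes in M[C, 'id']

M[C, 'id'] = C → id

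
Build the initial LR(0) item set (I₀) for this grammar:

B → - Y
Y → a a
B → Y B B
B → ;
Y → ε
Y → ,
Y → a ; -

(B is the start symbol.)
First, augment the grammar with B' → B
I₀ = CLOSURE({ [B' → . B] }):
  [B' → . B] has the dot before B: add [B → . - Y], [B → . Y B B], [B → . ;]
  [B → . Y B B] has the dot before Y: add [Y → . a a], [Y → .], [Y → . ,], [Y → . a ; -]
No further items can be added.

I₀ = { [B → . - Y], [B → . ;], [B → . Y B B], [B' → . B], [Y → . ,], [Y → . a ; -], [Y → . a a], [Y → .] }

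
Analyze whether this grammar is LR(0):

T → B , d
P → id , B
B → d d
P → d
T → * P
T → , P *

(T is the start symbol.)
A grammar is LR(0) if no state in the canonical LR(0) collection has:
  - both a shift item (dot before a terminal) and a complete item (shift-reduce conflict), or
  - two or more complete items (reduce-reduce conflict; the accept item [T' → T .] counts as a complete item here).

Augment with T' → T and build the canonical LR(0) collection (I0 = CLOSURE({[T' → . T]}), then GOTO on every symbol after a dot until no new states appear). It has 16 states:
  I0: { [B → . d d], [T → . * P], [T → . , P *], [T → . B , d], [T' → . T] }  — shift
  I1: { [P → . d], [P → . id , B], [T → * . P] }  — shift
  I2: { [P → . d], [P → . id , B], [T → , . P *] }  — shift
  I3: { [T → B . , d] }  — shift
  I4: { [T' → T .] }  — accept
  I5: { [B → d . d] }  — shift
  I6: { [B → d d .] }  — reduce
  I7: { [T → B , . d] }  — shift
  I8: { [T → B , d .] }  — reduce
  I9: { [T → , P . *] }  — shift
  I10: { [P → d .] }  — reduce
  I11: { [P → id . , B] }  — shift
  I12: { [B → . d d], [P → id , . B] }  — shift
  I13: { [P → id , B .] }  — reduce
  I14: { [T → , P * .] }  — reduce
  I15: { [T → * P .] }  — reduce

Every state is either a pure shift/goto state or contains exactly one complete item and nothing to shift — no conflicts. The grammar is LR(0).

Answer: Yes, the grammar is LR(0)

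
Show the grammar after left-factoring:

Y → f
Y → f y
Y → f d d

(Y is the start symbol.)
Left-factoring transforms A → αβ₁ | αβ₂ into A → αA' and A' → β₁ | β₂
(α is the longest common prefix among the alternatives). Repeat until
no nonterminal has two alternatives with a common prefix.

Round 1: Y has alternatives sharing prefix 'f'. Introduce Y': Y → f Y'
  Add: Y' → ε
  Add: Y' → y
  Add: Y' → d d

No remaining common prefixes — done.

Resulting grammar:
Y → f Y'
Y' → ε
Y' → y
Y' → d d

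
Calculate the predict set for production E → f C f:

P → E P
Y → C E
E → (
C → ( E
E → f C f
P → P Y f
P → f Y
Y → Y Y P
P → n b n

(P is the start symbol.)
PREDICT(E → f C f) = (FIRST(RHS) \ {ε}) ∪ (FOLLOW(E) if ε ∈ FIRST(RHS), i.e. RHS ⇒* ε)
FIRST(f C f) = { 'f' }
ε ∉ FIRST(f C f), so FOLLOW(E) is not added.
PREDICT(E → f C f) = { 'f' }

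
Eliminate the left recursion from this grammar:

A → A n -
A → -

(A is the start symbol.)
A is directly left-recursive. The standard transformation for
  A → A α₁ | ... | A α_m | β₁ | ... | β_n
is
  A  → β₁ A' | ... | β_n A'
  A' → α₁ A' | ... | α_m A' | ε

A → - becomes A → - A'
A → A n - becomes A' → n - A'
Add A' → ε

Resulting grammar:
A → - A'
A' → n - A'
A' → ε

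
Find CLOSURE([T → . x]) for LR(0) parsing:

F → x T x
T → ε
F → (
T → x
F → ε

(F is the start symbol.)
{ [T → . x] }

To compute CLOSURE, for each item [A → α.Bβ] where B is a non-terminal, add [B → .γ] for all productions B → γ; repeat for the newly added items until nothing changes.

Start with: [T → . x]
The dot precedes the terminal x, so nothing is added.

CLOSURE = { [T → . x] }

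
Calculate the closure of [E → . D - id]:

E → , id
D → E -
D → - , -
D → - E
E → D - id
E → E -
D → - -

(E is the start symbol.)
Start with: [E → . D - id]
  [E → . D - id] has the dot before D: add [D → . E -], [D → . - , -], [D → . - E], [D → . - -]
  [D → . E -] has the dot before E: add [E → . , id], [E → . E -]
No further items can be added.

CLOSURE = { [D → . - , -], [D → . - -], [D → . - E], [D → . E -], [E → . , id], [E → . D - id], [E → . E -] }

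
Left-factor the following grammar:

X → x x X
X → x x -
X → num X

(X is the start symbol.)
X → x x X'
X' → X
X' → -
X → num X

Left-factoring transforms A → αβ₁ | αβ₂ into A → αA' and A' → β₁ | β₂
(α is the longest common prefix among the alternatives). Repeat until
no nonterminal has two alternatives with a common prefix.

Round 1: X has alternatives sharing prefix 'x x'. Introduce X': X → x x X'
  Add: X' → X
  Add: X' → -

No remaining common prefixes — done.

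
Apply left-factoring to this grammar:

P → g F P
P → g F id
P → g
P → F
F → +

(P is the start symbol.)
Left-factoring transforms A → αβ₁ | αβ₂ into A → αA' and A' → β₁ | β₂
(α is the longest common prefix among the alternatives). Repeat until
no nonterminal has two alternatives with a common prefix.

Round 1: P has alternatives sharing prefix 'g'. Introduce P': P → g P'
  Add: P' → F P
  Add: P' → F id
  Add: P' → ε

Round 2: P' has alternatives sharing prefix 'F'. Introduce P'': P' → F P''
  Add: P'' → P
  Add: P'' → id

No remaining common prefixes — done.

Resulting grammar:
P → g P'
P' → F P''
P'' → P
P'' → id
P' → ε
P → F
F → +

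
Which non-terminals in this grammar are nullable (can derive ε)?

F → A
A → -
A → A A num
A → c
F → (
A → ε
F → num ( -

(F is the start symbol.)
{ 'A', 'F' }

A non-terminal is nullable if it can derive ε (the empty string): either it has an ε-production, or it has a production whose right-hand side consists entirely of nullable non-terminals.

ε-productions: A → ε
So A is immediately nullable.
F → A: every symbol on the right is nullable, so F is nullable too.
Every non-terminal is now nullable.
Nullable = { 'A', 'F' }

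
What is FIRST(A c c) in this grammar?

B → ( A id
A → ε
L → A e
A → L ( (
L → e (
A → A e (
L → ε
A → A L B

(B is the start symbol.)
{ '(', 'c', 'e' }

FIRST sets of the non-terminals involved (from the grammar, by fixed-point iteration):
  FIRST(A) = { '(', 'e', ε }

To compute FIRST(A c c), process the symbols left to right:
Symbol A is a non-terminal. Add FIRST(A) \ {ε} = { '(', 'e' }
A is nullable (ε ∈ FIRST(A)), continue to the next symbol.
Symbol c is a terminal. Add 'c' and stop.
FIRST(A c c) = { '(', 'c', 'e' }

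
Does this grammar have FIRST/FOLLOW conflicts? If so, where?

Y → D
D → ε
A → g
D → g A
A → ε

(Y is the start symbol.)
No FIRST/FOLLOW conflicts.

A FIRST/FOLLOW conflict occurs when a non-terminal N has a nullable alternative N → β (β ⇒* ε) and another alternative N → α with FIRST(α) ∩ FOLLOW(N) ≠ ∅: on such a lookahead the parser cannot decide between expanding α and letting N vanish via β.

Nullable non-terminals: A, D, Y.

A: nullable alternative(s) A → ε; FOLLOW(A) = { $ }
  A → g: FIRST \ {ε} = { 'g' } — disjoint from FOLLOW(A)
  A → ε: FIRST \ {ε} = { } — this is the only nullable alternative, skip

D: nullable alternative(s) D → ε; FOLLOW(D) = { $ }
  D → ε: FIRST \ {ε} = { } — this is the only nullable alternative, skip
  D → g A: FIRST \ {ε} = { 'g' } — disjoint from FOLLOW(D)
Y has a nullable alternative but only one production, so nothing to check.

No FIRST/FOLLOW conflicts found.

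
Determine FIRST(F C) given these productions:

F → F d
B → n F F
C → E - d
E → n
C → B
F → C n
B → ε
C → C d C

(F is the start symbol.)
{ 'd', 'n' }

FIRST sets of the non-terminals involved (from the grammar, by fixed-point iteration):
  FIRST(F) = { 'd', 'n' }

To compute FIRST(F C), process the symbols left to right:
Symbol F is a non-terminal. Add FIRST(F) \ {ε} = { 'd', 'n' }
F is not nullable (ε ∉ FIRST(F)), so stop here.
FIRST(F C) = { 'd', 'n' }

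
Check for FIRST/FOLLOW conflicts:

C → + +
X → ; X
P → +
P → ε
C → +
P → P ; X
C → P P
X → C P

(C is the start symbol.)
Yes. C → '+' '+' with FOLLOW(C) on { '+' }; C → '+' with FOLLOW(C) on { '+' }; X → ';' X with FOLLOW(X) on { ';' }; P → '+' with FOLLOW(P) on { '+' }; P → P ';' X with FOLLOW(P) on { '+', ';' }

A FIRST/FOLLOW conflict occurs when a non-terminal N has a nullable alternative N → β (β ⇒* ε) and another alternative N → α with FIRST(α) ∩ FOLLOW(N) ≠ ∅: on such a lookahead the parser cannot decide between expanding α and letting N vanish via β.

Nullable non-terminals: C, P, X.
FIRST sets used below: FIRST(P) = { '+', ';', ε }, FIRST(C) = { '+', ';', ε }

C: nullable alternative(s) C → P P; FOLLOW(C) = { $, '+', ';' }
  C → + +: FIRST \ {ε} = { '+' } — overlaps FOLLOW(C) on { '+' }: CONFLICT
  C → +: FIRST \ {ε} = { '+' } — overlaps FOLLOW(C) on { '+' }: CONFLICT
  C → P P: FIRST \ {ε} = { '+', ';' } — this is the only nullable alternative, skip

P: nullable alternative(s) P → ε; FOLLOW(P) = { $, '+', ';' }
  P → +: FIRST \ {ε} = { '+' } — overlaps FOLLOW(P) on { '+' }: CONFLICT
  P → ε: FIRST \ {ε} = { } — this is the only nullable alternative, skip
  P → P ; X: FIRST \ {ε} = { '+', ';' } — overlaps FOLLOW(P) on { '+', ';' }: CONFLICT

X: nullable alternative(s) X → C P; FOLLOW(X) = { $, '+', ';' }
  X → ; X: FIRST \ {ε} = { ';' } — overlaps FOLLOW(X) on { ';' }: CONFLICT
  X → C P: FIRST \ {ε} = { '+', ';' } — this is the only nullable alternative, skip

So the grammar has 5 FIRST/FOLLOW conflicts (marked CONFLICT above).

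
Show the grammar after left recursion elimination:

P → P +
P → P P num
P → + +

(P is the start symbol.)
P → + + P'
P' → + P'
P' → P num P'
P' → ε

P is directly left-recursive. The standard transformation for
  A → A α₁ | ... | A α_m | β₁ | ... | β_n
is
  A  → β₁ A' | ... | β_n A'
  A' → α₁ A' | ... | α_m A' | ε

P → + + becomes P → + + P'
P → P + becomes P' → + P'
P → P P num becomes P' → P num P'
Add P' → ε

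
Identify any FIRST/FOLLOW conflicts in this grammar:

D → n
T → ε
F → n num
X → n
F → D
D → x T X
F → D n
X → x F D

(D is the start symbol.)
A FIRST/FOLLOW conflict occurs when a non-terminal N has a nullable alternative N → β (β ⇒* ε) and another alternative N → α with FIRST(α) ∩ FOLLOW(N) ≠ ∅: on such a lookahead the parser cannot decide between expanding α and letting N vanish via β.

Nullable non-terminals: T.
T has a nullable alternative but only one production, so nothing to check.

D, F, X have no nullable alternative, so no FIRST/FOLLOW check is needed there.

No FIRST/FOLLOW conflicts found.

Answer: No FIRST/FOLLOW conflicts.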